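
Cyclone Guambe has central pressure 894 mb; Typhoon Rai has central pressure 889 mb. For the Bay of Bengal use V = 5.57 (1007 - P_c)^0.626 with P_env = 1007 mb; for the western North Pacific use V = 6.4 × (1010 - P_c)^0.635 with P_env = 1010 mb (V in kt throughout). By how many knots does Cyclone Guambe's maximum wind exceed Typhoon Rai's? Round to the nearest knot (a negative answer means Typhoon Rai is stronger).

Cyclone Guambe: ΔP = 113; V ≈ 5.57 × 113^0.626 ≈ 107.42 kt.
Typhoon Rai: ΔP = 121; V ≈ 6.4 × 121^0.635 ≈ 134.51 kt.
Difference ≈ 107.42 − 134.51 = -27.09 → -27 kt.

-27 kt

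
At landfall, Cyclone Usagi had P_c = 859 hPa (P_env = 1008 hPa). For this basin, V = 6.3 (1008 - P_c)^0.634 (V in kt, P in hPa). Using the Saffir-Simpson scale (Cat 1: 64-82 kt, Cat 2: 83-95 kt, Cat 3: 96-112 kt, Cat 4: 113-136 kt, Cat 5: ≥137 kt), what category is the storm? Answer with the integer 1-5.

5

ΔP = 1008 − 859 = 149 hPa.
V ≈ 6.3 × 149^0.634 = 6.3 × 23.87 ≈ 150 kt.
150 kt falls in the Category 5 band.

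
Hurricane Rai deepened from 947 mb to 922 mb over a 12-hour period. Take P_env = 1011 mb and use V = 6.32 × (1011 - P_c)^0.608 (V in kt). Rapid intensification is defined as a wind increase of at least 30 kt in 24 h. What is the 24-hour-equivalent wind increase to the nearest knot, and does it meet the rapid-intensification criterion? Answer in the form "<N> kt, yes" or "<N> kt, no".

V₁: ΔP = 64, V ≈ 6.32 × 64^0.608 ≈ 79.23 kt.
V₂: ΔP = 89, V ≈ 6.32 × 89^0.608 ≈ 96.82 kt.
ΔV over 12 h = 17.59 kt → 24 h equivalent = 17.59 × 24/12 ≈ 35.18 kt.
35 kt ≥ 30 kt ⇒ rapid intensification.

35 kt, yes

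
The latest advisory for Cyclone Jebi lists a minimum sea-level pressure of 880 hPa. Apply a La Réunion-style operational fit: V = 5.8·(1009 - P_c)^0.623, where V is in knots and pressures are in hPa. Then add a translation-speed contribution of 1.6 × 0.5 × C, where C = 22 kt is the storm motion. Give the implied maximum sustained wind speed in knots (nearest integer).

ΔP = 1009 − 880 = 129 hPa.
129^0.623 ≈ 20.649.
V ≈ 5.8 × 20.649 ≈ 119.8 kt.
Translation term: 1.6 × 0.5 × 22 = 17.6 kt.
Corrected V ≈ 137.4 kt → 137 kt.

137 kt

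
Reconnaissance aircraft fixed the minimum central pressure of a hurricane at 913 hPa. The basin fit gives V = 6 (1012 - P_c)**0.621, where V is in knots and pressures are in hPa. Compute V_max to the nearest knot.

104 kt

ΔP = 1012 − 913 = 99 hPa.
99^0.621 ≈ 17.350.
V ≈ 6 × 17.350 ≈ 104.1 kt.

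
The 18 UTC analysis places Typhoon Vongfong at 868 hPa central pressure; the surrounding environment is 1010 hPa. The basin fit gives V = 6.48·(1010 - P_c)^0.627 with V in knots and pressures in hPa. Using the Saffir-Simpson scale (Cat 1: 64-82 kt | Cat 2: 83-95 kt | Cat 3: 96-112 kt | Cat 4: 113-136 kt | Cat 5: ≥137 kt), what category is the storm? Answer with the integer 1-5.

ΔP = 1010 − 868 = 142 hPa.
V ≈ 6.48 × 142^0.627 = 6.48 × 22.36 ≈ 145 kt.
145 kt falls in the Category 5 band.

5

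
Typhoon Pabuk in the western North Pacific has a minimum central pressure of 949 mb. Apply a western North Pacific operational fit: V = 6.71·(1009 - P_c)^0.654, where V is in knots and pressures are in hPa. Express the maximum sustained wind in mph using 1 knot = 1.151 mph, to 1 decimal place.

112.4 mph

ΔP = 1009 − 949 = 60 mb.
V ≈ 6.71 × 60^0.654 = 6.71 × 14.552 ≈ 97.641 kt.
97.641 × 1.151 ≈ 112.39 mph → 112.4 mph.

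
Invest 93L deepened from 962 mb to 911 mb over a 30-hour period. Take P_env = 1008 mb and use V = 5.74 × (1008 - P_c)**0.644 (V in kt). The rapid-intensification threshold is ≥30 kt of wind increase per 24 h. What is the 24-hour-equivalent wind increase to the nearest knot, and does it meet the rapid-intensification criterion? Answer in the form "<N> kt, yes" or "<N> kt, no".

V₁: ΔP = 46, V ≈ 5.74 × 46^0.644 ≈ 67.57 kt.
V₂: ΔP = 97, V ≈ 5.74 × 97^0.644 ≈ 109.24 kt.
ΔV over 30 h = 41.67 kt → 24 h equivalent = 41.67 × 24/30 ≈ 33.34 kt.
33 kt ≥ 30 kt ⇒ rapid intensification.

33 kt, yes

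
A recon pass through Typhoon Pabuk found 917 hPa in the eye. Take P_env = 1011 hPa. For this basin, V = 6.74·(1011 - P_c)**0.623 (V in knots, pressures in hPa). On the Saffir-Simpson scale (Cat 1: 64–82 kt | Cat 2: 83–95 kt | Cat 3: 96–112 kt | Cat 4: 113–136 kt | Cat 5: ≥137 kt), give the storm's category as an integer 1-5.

ΔP = 1011 − 917 = 94 hPa.
V ≈ 6.74 × 94^0.623 = 6.74 × 16.95 ≈ 114 kt.
114 kt falls in the Category 4 band.

4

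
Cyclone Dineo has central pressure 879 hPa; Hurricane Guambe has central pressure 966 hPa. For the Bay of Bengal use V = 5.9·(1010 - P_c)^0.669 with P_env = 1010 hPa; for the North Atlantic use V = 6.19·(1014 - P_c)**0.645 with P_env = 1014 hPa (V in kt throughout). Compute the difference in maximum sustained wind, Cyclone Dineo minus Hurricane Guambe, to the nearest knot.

Cyclone Dineo: ΔP = 131; V ≈ 5.9 × 131^0.669 ≈ 153.92 kt.
Hurricane Guambe: ΔP = 48; V ≈ 6.19 × 48^0.645 ≈ 75.18 kt.
Difference ≈ 153.92 − 75.18 = 78.74 → 79 kt.

79 kt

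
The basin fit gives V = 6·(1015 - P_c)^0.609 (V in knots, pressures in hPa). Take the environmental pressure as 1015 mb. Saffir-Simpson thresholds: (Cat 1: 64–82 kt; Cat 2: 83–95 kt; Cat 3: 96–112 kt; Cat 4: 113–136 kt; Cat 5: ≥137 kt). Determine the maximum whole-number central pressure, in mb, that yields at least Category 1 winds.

Category 1 begins at V = 64 kt.
Required ΔP = (64/6)^(1/0.609) = 10.667^1.642 ≈ 48.76 mb.
P_c ≤ 1015 − 48.76 = 966.24, so the highest integer P_c is 966 mb.

966 mb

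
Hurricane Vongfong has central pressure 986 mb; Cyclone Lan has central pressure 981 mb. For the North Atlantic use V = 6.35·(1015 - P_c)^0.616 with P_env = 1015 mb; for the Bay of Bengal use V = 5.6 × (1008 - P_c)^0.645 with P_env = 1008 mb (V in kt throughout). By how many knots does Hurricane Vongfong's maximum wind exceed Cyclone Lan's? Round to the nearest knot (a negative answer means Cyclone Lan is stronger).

Hurricane Vongfong: ΔP = 29; V ≈ 6.35 × 29^0.616 ≈ 50.54 kt.
Cyclone Lan: ΔP = 27; V ≈ 5.6 × 27^0.645 ≈ 46.93 kt.
Difference ≈ 50.54 − 46.93 = 3.61 → 4 kt.

4 kt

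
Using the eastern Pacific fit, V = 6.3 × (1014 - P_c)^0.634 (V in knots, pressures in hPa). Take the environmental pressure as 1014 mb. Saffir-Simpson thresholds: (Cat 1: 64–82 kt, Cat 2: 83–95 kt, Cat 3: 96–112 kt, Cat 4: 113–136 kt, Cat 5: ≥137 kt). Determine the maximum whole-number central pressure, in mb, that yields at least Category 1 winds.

Category 1 begins at V = 64 kt.
Required ΔP = (64/6.3)^(1/0.634) = 10.159^1.577 ≈ 38.73 mb.
P_c ≤ 1014 − 38.73 = 975.27, so the highest integer P_c is 975 mb.

975 mb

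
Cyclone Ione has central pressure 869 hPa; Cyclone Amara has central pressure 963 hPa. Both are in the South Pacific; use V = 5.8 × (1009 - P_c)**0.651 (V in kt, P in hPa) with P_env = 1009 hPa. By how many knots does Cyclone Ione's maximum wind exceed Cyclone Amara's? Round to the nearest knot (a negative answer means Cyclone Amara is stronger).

Cyclone Ione: ΔP = 140; V ≈ 5.8 × 140^0.651 ≈ 144.73 kt.
Cyclone Amara: ΔP = 46; V ≈ 5.8 × 46^0.651 ≈ 70.13 kt.
Difference ≈ 144.73 − 70.13 = 74.60 → 75 kt.

75 kt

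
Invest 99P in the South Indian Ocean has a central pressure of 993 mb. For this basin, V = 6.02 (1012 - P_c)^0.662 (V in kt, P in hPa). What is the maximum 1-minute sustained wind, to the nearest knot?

ΔP = 1012 − 993 = 19 mb.
19^0.662 ≈ 7.023.
V ≈ 6.02 × 7.023 ≈ 42.3 kt.

42 kt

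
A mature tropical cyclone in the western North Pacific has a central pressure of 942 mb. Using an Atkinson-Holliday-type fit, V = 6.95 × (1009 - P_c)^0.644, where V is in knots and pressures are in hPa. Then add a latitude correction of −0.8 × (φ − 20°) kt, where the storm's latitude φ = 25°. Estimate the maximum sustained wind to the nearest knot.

100 kt

ΔP = 1009 − 942 = 67 mb.
67^0.644 ≈ 14.997.
V ≈ 6.95 × 14.997 ≈ 104.2 kt.
Latitude correction: −0.8 × (25 − 20) = -4 kt.
Corrected V ≈ 100.2 kt → 100 kt.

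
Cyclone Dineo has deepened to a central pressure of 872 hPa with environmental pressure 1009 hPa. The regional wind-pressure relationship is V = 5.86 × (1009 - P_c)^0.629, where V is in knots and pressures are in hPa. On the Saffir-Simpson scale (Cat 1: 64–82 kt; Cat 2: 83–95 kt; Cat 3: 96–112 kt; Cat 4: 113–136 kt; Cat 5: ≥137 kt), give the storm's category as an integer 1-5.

4

ΔP = 1009 − 872 = 137 hPa.
V ≈ 5.86 × 137^0.629 = 5.86 × 22.08 ≈ 129 kt.
129 kt falls in the Category 4 band.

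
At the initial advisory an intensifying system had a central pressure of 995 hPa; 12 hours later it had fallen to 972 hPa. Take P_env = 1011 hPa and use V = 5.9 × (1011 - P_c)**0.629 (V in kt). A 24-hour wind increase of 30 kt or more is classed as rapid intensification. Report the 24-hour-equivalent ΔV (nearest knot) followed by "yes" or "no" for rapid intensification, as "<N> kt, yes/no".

51 kt, yes

V₁: ΔP = 16, V ≈ 5.9 × 16^0.629 ≈ 33.75 kt.
V₂: ΔP = 39, V ≈ 5.9 × 39^0.629 ≈ 59.11 kt.
ΔV over 12 h = 25.36 kt → 24 h equivalent = 25.36 × 24/12 ≈ 50.72 kt.
51 kt ≥ 30 kt ⇒ rapid intensification.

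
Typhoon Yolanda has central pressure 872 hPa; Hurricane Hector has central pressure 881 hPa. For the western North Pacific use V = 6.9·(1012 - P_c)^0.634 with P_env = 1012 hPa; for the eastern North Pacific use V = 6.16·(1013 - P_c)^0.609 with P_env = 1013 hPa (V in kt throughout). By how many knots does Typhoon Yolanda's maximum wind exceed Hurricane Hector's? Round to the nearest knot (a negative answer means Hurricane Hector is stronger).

38 kt

Typhoon Yolanda: ΔP = 140; V ≈ 6.9 × 140^0.634 ≈ 158.30 kt.
Hurricane Hector: ΔP = 132; V ≈ 6.16 × 132^0.609 ≈ 120.51 kt.
Difference ≈ 158.30 − 120.51 = 37.79 → 38 kt.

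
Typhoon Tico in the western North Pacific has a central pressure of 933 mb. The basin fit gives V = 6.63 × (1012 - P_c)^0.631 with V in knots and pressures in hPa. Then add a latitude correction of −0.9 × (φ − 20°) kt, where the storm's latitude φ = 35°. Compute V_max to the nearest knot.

ΔP = 1012 − 933 = 79 mb.
79^0.631 ≈ 15.754.
V ≈ 6.63 × 15.754 ≈ 104.5 kt.
Latitude correction: −0.9 × (35 − 20) = -13.5 kt.
Corrected V ≈ 91 kt → 91 kt.

91 kt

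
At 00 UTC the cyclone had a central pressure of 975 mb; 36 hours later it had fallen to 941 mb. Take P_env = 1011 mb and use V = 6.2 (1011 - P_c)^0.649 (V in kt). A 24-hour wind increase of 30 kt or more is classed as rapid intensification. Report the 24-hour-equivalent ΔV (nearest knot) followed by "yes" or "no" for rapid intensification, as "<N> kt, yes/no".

V₁: ΔP = 36, V ≈ 6.2 × 36^0.649 ≈ 63.45 kt.
V₂: ΔP = 70, V ≈ 6.2 × 70^0.649 ≈ 97.69 kt.
ΔV over 36 h = 34.24 kt → 24 h equivalent = 34.24 × 24/36 ≈ 22.83 kt.
23 kt < 30 kt ⇒ not rapid intensification.

23 kt, no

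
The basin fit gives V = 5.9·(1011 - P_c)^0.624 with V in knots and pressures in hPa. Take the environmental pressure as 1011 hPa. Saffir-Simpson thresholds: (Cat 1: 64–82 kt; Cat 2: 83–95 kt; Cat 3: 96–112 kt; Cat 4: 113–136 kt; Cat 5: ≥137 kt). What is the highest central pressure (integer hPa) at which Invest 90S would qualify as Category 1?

965 hPa

Category 1 begins at V = 64 kt.
Required ΔP = (64/5.9)^(1/0.624) = 10.847^1.603 ≈ 45.62 hPa.
P_c ≤ 1011 − 45.62 = 965.38, so the highest integer P_c is 965 hPa.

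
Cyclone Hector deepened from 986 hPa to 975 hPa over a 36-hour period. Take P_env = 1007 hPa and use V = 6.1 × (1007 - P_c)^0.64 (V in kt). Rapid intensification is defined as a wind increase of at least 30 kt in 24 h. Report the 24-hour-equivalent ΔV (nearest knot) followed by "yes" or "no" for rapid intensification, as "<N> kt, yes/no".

9 kt, no

V₁: ΔP = 21, V ≈ 6.1 × 21^0.64 ≈ 42.81 kt.
V₂: ΔP = 32, V ≈ 6.1 × 32^0.64 ≈ 56.06 kt.
ΔV over 36 h = 13.25 kt → 24 h equivalent = 13.25 × 24/36 ≈ 8.83 kt.
9 kt < 30 kt ⇒ not rapid intensification.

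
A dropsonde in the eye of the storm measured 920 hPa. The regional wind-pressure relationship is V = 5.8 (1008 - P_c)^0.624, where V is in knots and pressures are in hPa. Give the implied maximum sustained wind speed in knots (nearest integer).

95 kt

ΔP = 1008 − 920 = 88 hPa.
88^0.624 ≈ 16.344.
V ≈ 5.8 × 16.344 ≈ 94.8 kt.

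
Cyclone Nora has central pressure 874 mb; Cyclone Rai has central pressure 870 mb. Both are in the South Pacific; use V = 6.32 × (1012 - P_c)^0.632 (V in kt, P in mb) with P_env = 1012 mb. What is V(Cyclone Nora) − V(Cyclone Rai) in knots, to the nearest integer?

-3 kt

Cyclone Nora: ΔP = 138; V ≈ 6.32 × 138^0.632 ≈ 142.27 kt.
Cyclone Rai: ΔP = 142; V ≈ 6.32 × 142^0.632 ≈ 144.86 kt.
Difference ≈ 142.27 − 144.86 = -2.59 → -3 kt.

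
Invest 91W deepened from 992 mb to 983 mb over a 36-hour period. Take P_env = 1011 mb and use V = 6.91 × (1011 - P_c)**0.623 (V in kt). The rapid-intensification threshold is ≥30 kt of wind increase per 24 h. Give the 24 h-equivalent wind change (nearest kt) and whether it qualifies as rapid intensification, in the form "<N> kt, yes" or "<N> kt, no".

8 kt, no

V₁: ΔP = 19, V ≈ 6.91 × 19^0.623 ≈ 43.27 kt.
V₂: ΔP = 28, V ≈ 6.91 × 28^0.623 ≈ 55.09 kt.
ΔV over 36 h = 11.82 kt → 24 h equivalent = 11.82 × 24/36 ≈ 7.88 kt.
8 kt < 30 kt ⇒ not rapid intensification.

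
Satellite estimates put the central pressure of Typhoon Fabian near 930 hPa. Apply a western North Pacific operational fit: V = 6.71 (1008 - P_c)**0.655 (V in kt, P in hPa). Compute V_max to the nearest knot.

116 kt

ΔP = 1008 − 930 = 78 hPa.
78^0.655 ≈ 17.351.
V ≈ 6.71 × 17.351 ≈ 116.4 kt.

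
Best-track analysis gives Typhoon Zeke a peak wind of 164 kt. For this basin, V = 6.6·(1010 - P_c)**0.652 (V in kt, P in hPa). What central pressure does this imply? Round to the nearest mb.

872 mb

ΔP = (V / 6.6)^(1/0.652) = (164/6.6)^1.534.
164/6.6 = 24.848; 24.848^1.534 ≈ 138.05 mb.
P_c = 1010 − 138.05 = 871.95 ≈ 872 mb.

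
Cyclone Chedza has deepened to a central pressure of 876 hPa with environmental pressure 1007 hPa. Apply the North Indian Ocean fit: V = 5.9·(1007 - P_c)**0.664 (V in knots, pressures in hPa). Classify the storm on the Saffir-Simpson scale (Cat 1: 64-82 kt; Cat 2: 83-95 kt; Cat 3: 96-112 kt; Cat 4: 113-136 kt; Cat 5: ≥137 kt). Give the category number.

5

ΔP = 1007 − 876 = 131 hPa.
V ≈ 5.9 × 131^0.664 = 5.9 × 25.46 ≈ 150 kt.
150 kt falls in the Category 5 band.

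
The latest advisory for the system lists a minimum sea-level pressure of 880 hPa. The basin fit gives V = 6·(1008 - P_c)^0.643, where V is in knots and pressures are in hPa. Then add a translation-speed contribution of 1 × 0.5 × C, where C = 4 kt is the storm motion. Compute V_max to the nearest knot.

138 kt

ΔP = 1008 − 880 = 128 hPa.
128^0.643 ≈ 22.643.
V ≈ 6 × 22.643 ≈ 135.9 kt.
Translation term: 1 × 0.5 × 4 = 2 kt.
Corrected V ≈ 137.9 kt → 138 kt.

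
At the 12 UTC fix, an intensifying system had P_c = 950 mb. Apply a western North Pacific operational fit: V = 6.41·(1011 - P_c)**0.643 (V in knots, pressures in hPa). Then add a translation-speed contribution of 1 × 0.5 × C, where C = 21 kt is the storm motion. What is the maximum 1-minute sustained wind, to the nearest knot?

ΔP = 1011 − 950 = 61 mb.
61^0.643 ≈ 14.059.
V ≈ 6.41 × 14.059 ≈ 90.1 kt.
Translation term: 1 × 0.5 × 21 = 10.5 kt.
Corrected V ≈ 100.6 kt → 101 kt.

101 kt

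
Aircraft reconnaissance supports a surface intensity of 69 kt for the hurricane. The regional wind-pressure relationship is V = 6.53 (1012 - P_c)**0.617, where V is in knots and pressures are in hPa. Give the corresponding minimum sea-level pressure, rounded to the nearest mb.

966 mb

ΔP = (V / 6.53)^(1/0.617) = (69/6.53)^1.621.
69/6.53 = 10.567; 10.567^1.621 ≈ 45.66 mb.
P_c = 1012 − 45.66 = 966.34 ≈ 966 mb.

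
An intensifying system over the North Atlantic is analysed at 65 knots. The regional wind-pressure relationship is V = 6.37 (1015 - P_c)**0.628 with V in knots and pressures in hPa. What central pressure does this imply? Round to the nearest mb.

ΔP = (V / 6.37)^(1/0.628) = (65/6.37)^1.592.
65/6.37 = 10.204; 10.204^1.592 ≈ 40.40 mb.
P_c = 1015 − 40.40 = 974.60 ≈ 975 mb.

975 mb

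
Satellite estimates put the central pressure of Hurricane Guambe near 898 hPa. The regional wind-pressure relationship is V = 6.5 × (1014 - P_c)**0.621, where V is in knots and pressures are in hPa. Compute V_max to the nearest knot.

ΔP = 1014 − 898 = 116 hPa.
116^0.621 ≈ 19.144.
V ≈ 6.5 × 19.144 ≈ 124.4 kt.

124 kt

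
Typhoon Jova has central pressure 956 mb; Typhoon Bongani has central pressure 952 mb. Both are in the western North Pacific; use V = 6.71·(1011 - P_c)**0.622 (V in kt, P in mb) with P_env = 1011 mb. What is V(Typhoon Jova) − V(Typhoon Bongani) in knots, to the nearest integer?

Typhoon Jova: ΔP = 55; V ≈ 6.71 × 55^0.622 ≈ 81.14 kt.
Typhoon Bongani: ΔP = 59; V ≈ 6.71 × 59^0.622 ≈ 84.76 kt.
Difference ≈ 81.14 − 84.76 = -3.62 → -4 kt.

-4 kt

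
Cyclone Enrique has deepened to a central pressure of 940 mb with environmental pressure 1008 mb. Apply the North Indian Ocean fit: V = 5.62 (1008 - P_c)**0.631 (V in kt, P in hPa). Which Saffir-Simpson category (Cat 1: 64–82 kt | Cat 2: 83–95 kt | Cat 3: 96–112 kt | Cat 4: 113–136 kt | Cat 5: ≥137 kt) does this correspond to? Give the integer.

1

ΔP = 1008 − 940 = 68 mb.
V ≈ 5.62 × 68^0.631 = 5.62 × 14.33 ≈ 81 kt.
81 kt falls in the Category 1 band.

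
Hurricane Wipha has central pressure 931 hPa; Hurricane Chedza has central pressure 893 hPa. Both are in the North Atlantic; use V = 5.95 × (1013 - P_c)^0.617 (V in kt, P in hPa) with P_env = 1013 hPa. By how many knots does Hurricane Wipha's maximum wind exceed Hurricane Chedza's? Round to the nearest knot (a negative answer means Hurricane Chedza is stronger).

-24 kt

Hurricane Wipha: ΔP = 82; V ≈ 5.95 × 82^0.617 ≈ 90.23 kt.
Hurricane Chedza: ΔP = 120; V ≈ 5.95 × 120^0.617 ≈ 114.12 kt.
Difference ≈ 90.23 − 114.12 = -23.89 → -24 kt.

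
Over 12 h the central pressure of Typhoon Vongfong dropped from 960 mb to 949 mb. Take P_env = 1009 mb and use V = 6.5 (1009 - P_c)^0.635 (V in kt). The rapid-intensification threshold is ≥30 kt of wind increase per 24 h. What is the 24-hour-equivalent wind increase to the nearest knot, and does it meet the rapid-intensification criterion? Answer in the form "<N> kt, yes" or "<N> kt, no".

21 kt, no

V₁: ΔP = 49, V ≈ 6.5 × 49^0.635 ≈ 76.95 kt.
V₂: ΔP = 60, V ≈ 6.5 × 60^0.635 ≈ 87.51 kt.
ΔV over 12 h = 10.56 kt → 24 h equivalent = 10.56 × 24/12 ≈ 21.12 kt.
21 kt < 30 kt ⇒ not rapid intensification.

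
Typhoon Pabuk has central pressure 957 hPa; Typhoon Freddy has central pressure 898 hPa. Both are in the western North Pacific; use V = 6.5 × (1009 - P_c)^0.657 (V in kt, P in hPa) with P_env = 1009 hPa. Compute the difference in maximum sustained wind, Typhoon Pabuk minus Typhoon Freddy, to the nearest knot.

Typhoon Pabuk: ΔP = 52; V ≈ 6.5 × 52^0.657 ≈ 87.16 kt.
Typhoon Freddy: ΔP = 111; V ≈ 6.5 × 111^0.657 ≈ 143.45 kt.
Difference ≈ 87.16 − 143.45 = -56.29 → -56 kt.

-56 kt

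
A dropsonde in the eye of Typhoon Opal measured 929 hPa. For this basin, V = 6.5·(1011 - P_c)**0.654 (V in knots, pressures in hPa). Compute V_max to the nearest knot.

ΔP = 1011 − 929 = 82 hPa.
82^0.654 ≈ 17.850.
V ≈ 6.5 × 17.850 ≈ 116.0 kt.

116 kt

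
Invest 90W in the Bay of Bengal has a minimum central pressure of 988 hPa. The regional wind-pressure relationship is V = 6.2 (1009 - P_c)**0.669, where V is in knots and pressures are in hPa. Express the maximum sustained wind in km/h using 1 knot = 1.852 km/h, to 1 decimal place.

88.0 km/h

ΔP = 1009 − 988 = 21 hPa.
V ≈ 6.2 × 21^0.669 = 6.2 × 7.666 ≈ 47.529 kt.
47.529 × 1.852 ≈ 88.02 km/h → 88.0 km/h.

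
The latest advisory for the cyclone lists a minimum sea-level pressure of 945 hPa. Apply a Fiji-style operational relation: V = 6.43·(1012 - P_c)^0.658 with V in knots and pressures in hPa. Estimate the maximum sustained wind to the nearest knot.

ΔP = 1012 − 945 = 67 hPa.
67^0.658 ≈ 15.906.
V ≈ 6.43 × 15.906 ≈ 102.3 kt.

102 kt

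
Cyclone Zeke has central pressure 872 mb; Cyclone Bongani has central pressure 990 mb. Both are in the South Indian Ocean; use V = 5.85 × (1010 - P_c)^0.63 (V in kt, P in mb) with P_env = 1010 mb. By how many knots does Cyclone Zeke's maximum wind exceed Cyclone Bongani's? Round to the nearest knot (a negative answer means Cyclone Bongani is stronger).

92 kt

Cyclone Zeke: ΔP = 138; V ≈ 5.85 × 138^0.63 ≈ 130.40 kt.
Cyclone Bongani: ΔP = 20; V ≈ 5.85 × 20^0.63 ≈ 38.62 kt.
Difference ≈ 130.40 − 38.62 = 91.78 → 92 kt.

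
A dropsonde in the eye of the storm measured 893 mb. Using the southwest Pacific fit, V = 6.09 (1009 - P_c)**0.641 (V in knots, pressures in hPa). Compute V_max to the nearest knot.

128 kt

ΔP = 1009 − 893 = 116 mb.
116^0.641 ≈ 21.053.
V ≈ 6.09 × 21.053 ≈ 128.2 kt.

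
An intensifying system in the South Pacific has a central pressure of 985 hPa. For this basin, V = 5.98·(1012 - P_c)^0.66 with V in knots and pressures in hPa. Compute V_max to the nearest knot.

53 kt

ΔP = 1012 − 985 = 27 hPa.
27^0.66 ≈ 8.804.
V ≈ 5.98 × 8.804 ≈ 52.7 kt.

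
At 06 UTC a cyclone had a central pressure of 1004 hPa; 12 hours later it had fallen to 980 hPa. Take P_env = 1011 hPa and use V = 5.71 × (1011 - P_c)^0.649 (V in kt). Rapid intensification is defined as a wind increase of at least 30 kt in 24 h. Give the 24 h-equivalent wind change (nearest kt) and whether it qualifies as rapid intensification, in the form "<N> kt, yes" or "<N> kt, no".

V₁: ΔP = 7, V ≈ 5.71 × 7^0.649 ≈ 20.19 kt.
V₂: ΔP = 31, V ≈ 5.71 × 31^0.649 ≈ 53.03 kt.
ΔV over 12 h = 32.84 kt → 24 h equivalent = 32.84 × 24/12 ≈ 65.68 kt.
66 kt ≥ 30 kt ⇒ rapid intensification.

66 kt, yes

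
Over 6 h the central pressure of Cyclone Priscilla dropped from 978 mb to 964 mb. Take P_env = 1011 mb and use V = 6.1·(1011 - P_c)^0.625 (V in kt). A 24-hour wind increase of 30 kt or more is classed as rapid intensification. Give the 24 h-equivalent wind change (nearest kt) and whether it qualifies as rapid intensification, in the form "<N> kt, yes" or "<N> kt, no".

V₁: ΔP = 33, V ≈ 6.1 × 33^0.625 ≈ 54.25 kt.
V₂: ΔP = 47, V ≈ 6.1 × 47^0.625 ≈ 67.67 kt.
ΔV over 6 h = 13.42 kt → 24 h equivalent = 13.42 × 24/6 ≈ 53.68 kt.
54 kt ≥ 30 kt ⇒ rapid intensification.

54 kt, yes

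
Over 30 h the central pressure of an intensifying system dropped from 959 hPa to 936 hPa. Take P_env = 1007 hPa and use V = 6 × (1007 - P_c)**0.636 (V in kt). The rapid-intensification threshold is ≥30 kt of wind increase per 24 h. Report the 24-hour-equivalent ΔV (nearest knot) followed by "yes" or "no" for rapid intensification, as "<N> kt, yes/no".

16 kt, no

V₁: ΔP = 48, V ≈ 6 × 48^0.636 ≈ 70.38 kt.
V₂: ΔP = 71, V ≈ 6 × 71^0.636 ≈ 90.27 kt.
ΔV over 30 h = 19.89 kt → 24 h equivalent = 19.89 × 24/30 ≈ 15.91 kt.
16 kt < 30 kt ⇒ not rapid intensification.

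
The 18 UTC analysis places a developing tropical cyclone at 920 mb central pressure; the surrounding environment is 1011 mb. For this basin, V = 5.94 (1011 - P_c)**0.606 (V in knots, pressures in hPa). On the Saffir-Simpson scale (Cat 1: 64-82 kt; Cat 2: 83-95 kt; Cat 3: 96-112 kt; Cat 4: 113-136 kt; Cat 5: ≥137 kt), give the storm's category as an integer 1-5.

ΔP = 1011 − 920 = 91 mb.
V ≈ 5.94 × 91^0.606 = 5.94 × 15.39 ≈ 91 kt.
91 kt falls in the Category 2 band.

2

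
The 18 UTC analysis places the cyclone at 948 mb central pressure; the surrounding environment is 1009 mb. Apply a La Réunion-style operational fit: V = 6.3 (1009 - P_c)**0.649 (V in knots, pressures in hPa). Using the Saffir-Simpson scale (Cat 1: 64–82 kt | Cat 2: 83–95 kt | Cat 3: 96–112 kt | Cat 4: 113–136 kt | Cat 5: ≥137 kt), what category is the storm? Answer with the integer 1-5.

ΔP = 1009 − 948 = 61 mb.
V ≈ 6.3 × 61^0.649 = 6.3 × 14.41 ≈ 91 kt.
91 kt falls in the Category 2 band.

2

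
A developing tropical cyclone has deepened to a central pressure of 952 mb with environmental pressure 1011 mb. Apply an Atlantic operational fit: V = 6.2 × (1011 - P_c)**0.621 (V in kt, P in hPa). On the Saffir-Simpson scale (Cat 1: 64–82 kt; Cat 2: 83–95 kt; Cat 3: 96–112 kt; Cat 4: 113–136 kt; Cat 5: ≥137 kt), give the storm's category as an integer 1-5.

1

ΔP = 1011 − 952 = 59 mb.
V ≈ 6.2 × 59^0.621 = 6.2 × 12.58 ≈ 78 kt.
78 kt falls in the Category 1 band.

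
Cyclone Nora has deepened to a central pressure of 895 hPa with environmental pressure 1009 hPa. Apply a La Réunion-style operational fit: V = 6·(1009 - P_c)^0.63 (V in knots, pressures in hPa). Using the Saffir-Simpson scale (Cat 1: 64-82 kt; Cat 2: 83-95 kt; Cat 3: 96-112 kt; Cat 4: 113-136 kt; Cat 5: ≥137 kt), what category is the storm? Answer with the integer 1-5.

4

ΔP = 1009 − 895 = 114 hPa.
V ≈ 6 × 114^0.63 = 6 × 19.76 ≈ 119 kt.
119 kt falls in the Category 4 band.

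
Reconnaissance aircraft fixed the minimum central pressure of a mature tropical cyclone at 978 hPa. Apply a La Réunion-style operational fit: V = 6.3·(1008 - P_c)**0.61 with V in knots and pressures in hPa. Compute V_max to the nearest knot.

ΔP = 1008 − 978 = 30 hPa.
30^0.61 ≈ 7.962.
V ≈ 6.3 × 7.962 ≈ 50.2 kt.

50 kt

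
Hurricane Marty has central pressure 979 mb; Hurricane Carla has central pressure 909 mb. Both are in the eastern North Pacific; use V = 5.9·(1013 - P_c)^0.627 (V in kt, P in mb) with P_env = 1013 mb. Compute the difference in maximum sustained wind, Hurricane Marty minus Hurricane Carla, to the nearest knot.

-55 kt

Hurricane Marty: ΔP = 34; V ≈ 5.9 × 34^0.627 ≈ 53.84 kt.
Hurricane Carla: ΔP = 104; V ≈ 5.9 × 104^0.627 ≈ 108.53 kt.
Difference ≈ 53.84 − 108.53 = -54.69 → -55 kt.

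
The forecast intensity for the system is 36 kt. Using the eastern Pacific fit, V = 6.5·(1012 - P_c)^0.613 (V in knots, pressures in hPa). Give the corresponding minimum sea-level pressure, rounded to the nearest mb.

996 mb

ΔP = (V / 6.5)^(1/0.613) = (36/6.5)^1.631.
36/6.5 = 5.538; 5.538^1.631 ≈ 16.32 mb.
P_c = 1012 − 16.32 = 995.68 ≈ 996 mb.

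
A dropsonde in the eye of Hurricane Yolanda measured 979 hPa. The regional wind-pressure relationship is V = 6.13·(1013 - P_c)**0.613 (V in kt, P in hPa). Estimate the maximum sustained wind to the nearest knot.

53 kt

ΔP = 1013 − 979 = 34 hPa.
34^0.613 ≈ 8.686.
V ≈ 6.13 × 8.686 ≈ 53.2 kt.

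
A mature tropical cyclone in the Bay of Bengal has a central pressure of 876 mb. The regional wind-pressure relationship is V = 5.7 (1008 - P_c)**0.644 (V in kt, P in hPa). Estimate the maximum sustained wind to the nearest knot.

ΔP = 1008 − 876 = 132 mb.
132^0.644 ≈ 23.209.
V ≈ 5.7 × 23.209 ≈ 132.3 kt.

132 kt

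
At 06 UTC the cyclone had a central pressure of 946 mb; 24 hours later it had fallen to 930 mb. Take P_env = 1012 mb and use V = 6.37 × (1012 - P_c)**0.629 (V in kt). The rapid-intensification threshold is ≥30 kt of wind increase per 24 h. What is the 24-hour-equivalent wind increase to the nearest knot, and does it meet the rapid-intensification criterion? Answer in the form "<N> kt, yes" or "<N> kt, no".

13 kt, no

V₁: ΔP = 66, V ≈ 6.37 × 66^0.629 ≈ 88.84 kt.
V₂: ΔP = 82, V ≈ 6.37 × 82^0.629 ≈ 101.84 kt.
ΔV over 24 h = 13.00 kt → 24 h equivalent = 13.00 × 24/24 ≈ 13.00 kt.
13 kt < 30 kt ⇒ not rapid intensification.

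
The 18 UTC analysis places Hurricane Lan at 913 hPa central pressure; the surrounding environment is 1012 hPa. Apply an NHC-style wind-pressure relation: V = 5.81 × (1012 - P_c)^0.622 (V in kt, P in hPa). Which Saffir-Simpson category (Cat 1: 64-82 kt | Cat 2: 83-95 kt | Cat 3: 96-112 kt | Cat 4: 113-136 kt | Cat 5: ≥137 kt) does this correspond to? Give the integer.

3

ΔP = 1012 − 913 = 99 hPa.
V ≈ 5.81 × 99^0.622 = 5.81 × 17.43 ≈ 101 kt.
101 kt falls in the Category 3 band.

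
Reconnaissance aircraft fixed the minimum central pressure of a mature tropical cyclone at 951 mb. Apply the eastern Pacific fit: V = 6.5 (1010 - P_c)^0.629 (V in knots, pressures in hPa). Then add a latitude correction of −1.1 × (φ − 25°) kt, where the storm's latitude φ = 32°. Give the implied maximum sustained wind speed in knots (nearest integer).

ΔP = 1010 − 951 = 59 mb.
59^0.629 ≈ 12.998.
V ≈ 6.5 × 12.998 ≈ 84.5 kt.
Latitude correction: −1.1 × (32 − 25) = -7.7 kt.
Corrected V ≈ 76.8 kt → 77 kt.

77 kt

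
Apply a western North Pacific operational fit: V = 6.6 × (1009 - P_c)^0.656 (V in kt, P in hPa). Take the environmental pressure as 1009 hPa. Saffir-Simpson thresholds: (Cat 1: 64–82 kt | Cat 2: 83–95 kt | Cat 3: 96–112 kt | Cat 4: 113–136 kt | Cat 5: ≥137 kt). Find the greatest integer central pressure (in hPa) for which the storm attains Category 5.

Category 5 begins at V = 137 kt.
Required ΔP = (137/6.6)^(1/0.656) = 20.758^1.524 ≈ 101.83 hPa.
P_c ≤ 1009 − 101.83 = 907.17, so the highest integer P_c is 907 hPa.

907 hPa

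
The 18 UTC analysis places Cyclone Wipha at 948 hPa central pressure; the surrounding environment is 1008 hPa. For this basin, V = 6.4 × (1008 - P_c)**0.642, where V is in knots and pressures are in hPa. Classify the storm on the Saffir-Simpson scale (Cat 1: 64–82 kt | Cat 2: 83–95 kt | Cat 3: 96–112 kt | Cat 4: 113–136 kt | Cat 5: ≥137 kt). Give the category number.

2

ΔP = 1008 − 948 = 60 hPa.
V ≈ 6.4 × 60^0.642 = 6.4 × 13.85 ≈ 89 kt.
89 kt falls in the Category 2 band.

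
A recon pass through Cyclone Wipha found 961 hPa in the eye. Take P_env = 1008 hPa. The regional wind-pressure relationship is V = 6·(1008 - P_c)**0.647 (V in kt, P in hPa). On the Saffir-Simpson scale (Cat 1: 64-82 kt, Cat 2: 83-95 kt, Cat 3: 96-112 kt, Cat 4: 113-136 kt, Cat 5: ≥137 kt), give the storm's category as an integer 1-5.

1

ΔP = 1008 − 961 = 47 hPa.
V ≈ 6 × 47^0.647 = 6 × 12.07 ≈ 72 kt.
72 kt falls in the Category 1 band.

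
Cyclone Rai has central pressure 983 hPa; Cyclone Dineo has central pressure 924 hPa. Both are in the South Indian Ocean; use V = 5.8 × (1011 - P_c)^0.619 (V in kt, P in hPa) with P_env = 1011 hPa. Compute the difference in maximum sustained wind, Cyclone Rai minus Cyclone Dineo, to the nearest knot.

Cyclone Rai: ΔP = 28; V ≈ 5.8 × 28^0.619 ≈ 45.63 kt.
Cyclone Dineo: ΔP = 87; V ≈ 5.8 × 87^0.619 ≈ 92.04 kt.
Difference ≈ 45.63 − 92.04 = -46.41 → -46 kt.

-46 kt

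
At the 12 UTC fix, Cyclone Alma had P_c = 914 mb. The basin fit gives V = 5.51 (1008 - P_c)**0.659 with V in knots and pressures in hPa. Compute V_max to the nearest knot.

ΔP = 1008 − 914 = 94 mb.
94^0.659 ≈ 19.966.
V ≈ 5.51 × 19.966 ≈ 110.0 kt.

110 kt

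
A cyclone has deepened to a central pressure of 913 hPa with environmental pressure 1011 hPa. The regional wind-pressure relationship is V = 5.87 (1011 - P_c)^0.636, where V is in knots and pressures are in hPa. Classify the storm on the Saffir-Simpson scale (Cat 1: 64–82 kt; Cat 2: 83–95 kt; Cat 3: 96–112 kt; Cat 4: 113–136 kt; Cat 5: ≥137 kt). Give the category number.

ΔP = 1011 − 913 = 98 hPa.
V ≈ 5.87 × 98^0.636 = 5.87 × 18.47 ≈ 108 kt.
108 kt falls in the Category 3 band.

3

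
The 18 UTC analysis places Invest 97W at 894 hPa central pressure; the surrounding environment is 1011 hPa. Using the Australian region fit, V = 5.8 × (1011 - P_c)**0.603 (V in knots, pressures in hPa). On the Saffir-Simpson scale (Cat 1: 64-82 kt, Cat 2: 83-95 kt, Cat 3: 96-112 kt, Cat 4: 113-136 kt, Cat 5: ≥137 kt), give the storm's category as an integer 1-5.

ΔP = 1011 − 894 = 117 hPa.
V ≈ 5.8 × 117^0.603 = 5.8 × 17.67 ≈ 102 kt.
102 kt falls in the Category 3 band.

3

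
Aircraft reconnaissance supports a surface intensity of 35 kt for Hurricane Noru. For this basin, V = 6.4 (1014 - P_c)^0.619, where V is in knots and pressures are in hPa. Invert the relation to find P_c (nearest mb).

998 mb

ΔP = (V / 6.4)^(1/0.619) = (35/6.4)^1.616.
35/6.4 = 5.469; 5.469^1.616 ≈ 15.56 mb.
P_c = 1014 − 15.56 = 998.44 ≈ 998 mb.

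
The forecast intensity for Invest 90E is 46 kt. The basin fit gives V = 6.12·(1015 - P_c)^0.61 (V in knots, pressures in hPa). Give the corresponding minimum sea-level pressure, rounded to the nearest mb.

ΔP = (V / 6.12)^(1/0.61) = (46/6.12)^1.639.
46/6.12 = 7.516; 7.516^1.639 ≈ 27.29 mb.
P_c = 1015 − 27.29 = 987.71 ≈ 988 mb.

988 mb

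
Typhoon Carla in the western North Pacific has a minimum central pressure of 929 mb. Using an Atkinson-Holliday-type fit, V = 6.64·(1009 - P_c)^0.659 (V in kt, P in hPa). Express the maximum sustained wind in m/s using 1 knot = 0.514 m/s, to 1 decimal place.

ΔP = 1009 − 929 = 80 mb.
V ≈ 6.64 × 80^0.659 = 6.64 × 17.953 ≈ 119.208 kt.
119.208 × 0.514 ≈ 61.27 m/s → 61.3 m/s.

61.3 m/s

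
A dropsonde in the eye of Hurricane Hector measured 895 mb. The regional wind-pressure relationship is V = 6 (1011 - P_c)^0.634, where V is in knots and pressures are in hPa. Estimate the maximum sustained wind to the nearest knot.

122 kt

ΔP = 1011 − 895 = 116 mb.
116^0.634 ≈ 20.364.
V ≈ 6 × 20.364 ≈ 122.2 kt.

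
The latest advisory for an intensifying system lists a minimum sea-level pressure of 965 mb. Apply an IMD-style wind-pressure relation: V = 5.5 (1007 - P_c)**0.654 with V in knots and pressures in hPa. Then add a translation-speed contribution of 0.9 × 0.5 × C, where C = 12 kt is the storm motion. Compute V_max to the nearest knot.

69 kt

ΔP = 1007 − 965 = 42 mb.
42^0.654 ≈ 11.524.
V ≈ 5.5 × 11.524 ≈ 63.4 kt.
Translation term: 0.9 × 0.5 × 12 = 5.4 kt.
Corrected V ≈ 68.8 kt → 69 kt.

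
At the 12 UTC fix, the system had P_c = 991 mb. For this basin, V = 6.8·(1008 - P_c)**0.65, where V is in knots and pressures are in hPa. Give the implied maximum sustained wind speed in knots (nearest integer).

43 kt

ΔP = 1008 − 991 = 17 mb.
17^0.65 ≈ 6.307.
V ≈ 6.8 × 6.307 ≈ 42.9 kt.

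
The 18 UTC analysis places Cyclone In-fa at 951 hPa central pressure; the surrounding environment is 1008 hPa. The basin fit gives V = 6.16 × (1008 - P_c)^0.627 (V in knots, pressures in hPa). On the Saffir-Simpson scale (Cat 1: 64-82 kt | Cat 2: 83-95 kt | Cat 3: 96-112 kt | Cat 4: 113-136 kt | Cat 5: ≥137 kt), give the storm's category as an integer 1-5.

ΔP = 1008 − 951 = 57 hPa.
V ≈ 6.16 × 57^0.627 = 6.16 × 12.62 ≈ 78 kt.
78 kt falls in the Category 1 band.

1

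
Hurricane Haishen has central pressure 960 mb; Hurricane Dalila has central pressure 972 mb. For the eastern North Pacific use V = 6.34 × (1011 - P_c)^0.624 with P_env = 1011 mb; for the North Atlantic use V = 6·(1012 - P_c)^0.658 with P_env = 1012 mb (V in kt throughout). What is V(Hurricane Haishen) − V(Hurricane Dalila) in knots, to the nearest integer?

6 kt

Hurricane Haishen: ΔP = 51; V ≈ 6.34 × 51^0.624 ≈ 73.72 kt.
Hurricane Dalila: ΔP = 40; V ≈ 6 × 40^0.658 ≈ 67.97 kt.
Difference ≈ 73.72 − 67.97 = 5.75 → 6 kt.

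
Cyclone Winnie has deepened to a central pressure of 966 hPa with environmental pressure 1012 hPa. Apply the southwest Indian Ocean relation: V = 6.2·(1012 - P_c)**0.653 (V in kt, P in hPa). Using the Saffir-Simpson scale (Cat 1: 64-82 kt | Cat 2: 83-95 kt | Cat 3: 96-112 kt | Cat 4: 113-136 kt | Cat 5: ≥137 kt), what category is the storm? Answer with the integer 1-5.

ΔP = 1012 − 966 = 46 hPa.
V ≈ 6.2 × 46^0.653 = 6.2 × 12.18 ≈ 76 kt.
76 kt falls in the Category 1 band.

1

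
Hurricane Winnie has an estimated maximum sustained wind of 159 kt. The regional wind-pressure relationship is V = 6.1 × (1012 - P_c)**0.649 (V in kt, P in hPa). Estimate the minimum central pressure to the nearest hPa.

860 hPa

ΔP = (V / 6.1)^(1/0.649) = (159/6.1)^1.541.
159/6.1 = 26.066; 26.066^1.541 ≈ 152.03 hPa.
P_c = 1012 − 152.03 = 859.97 ≈ 860 hPa.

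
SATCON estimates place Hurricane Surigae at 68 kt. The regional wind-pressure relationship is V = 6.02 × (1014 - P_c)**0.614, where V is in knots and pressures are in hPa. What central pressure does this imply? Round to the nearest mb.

ΔP = (V / 6.02)^(1/0.614) = (68/6.02)^1.629.
68/6.02 = 11.296; 11.296^1.629 ≈ 51.86 mb.
P_c = 1014 − 51.86 = 962.14 ≈ 962 mb.

962 mb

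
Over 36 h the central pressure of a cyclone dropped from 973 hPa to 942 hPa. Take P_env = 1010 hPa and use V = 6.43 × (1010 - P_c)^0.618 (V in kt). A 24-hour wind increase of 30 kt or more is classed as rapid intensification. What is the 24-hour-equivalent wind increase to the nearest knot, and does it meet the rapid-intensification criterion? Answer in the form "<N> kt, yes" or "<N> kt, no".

18 kt, no

V₁: ΔP = 37, V ≈ 6.43 × 37^0.618 ≈ 59.89 kt.
V₂: ΔP = 68, V ≈ 6.43 × 68^0.618 ≈ 87.24 kt.
ΔV over 36 h = 27.35 kt → 24 h equivalent = 27.35 × 24/36 ≈ 18.23 kt.
18 kt < 30 kt ⇒ not rapid intensification.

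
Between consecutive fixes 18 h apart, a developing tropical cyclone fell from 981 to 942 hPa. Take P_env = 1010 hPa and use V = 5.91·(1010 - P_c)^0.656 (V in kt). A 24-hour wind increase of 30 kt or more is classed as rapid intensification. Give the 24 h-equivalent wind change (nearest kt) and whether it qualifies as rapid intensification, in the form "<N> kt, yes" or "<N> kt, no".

V₁: ΔP = 29, V ≈ 5.91 × 29^0.656 ≈ 53.82 kt.
V₂: ΔP = 68, V ≈ 5.91 × 68^0.656 ≈ 94.13 kt.
ΔV over 18 h = 40.31 kt → 24 h equivalent = 40.31 × 24/18 ≈ 53.75 kt.
54 kt ≥ 30 kt ⇒ rapid intensification.

54 kt, yes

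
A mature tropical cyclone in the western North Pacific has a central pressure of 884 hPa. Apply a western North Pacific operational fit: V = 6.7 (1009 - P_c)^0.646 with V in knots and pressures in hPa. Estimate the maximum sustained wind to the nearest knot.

ΔP = 1009 − 884 = 125 hPa.
125^0.646 ≈ 22.626.
V ≈ 6.7 × 22.626 ≈ 151.6 kt.

152 kt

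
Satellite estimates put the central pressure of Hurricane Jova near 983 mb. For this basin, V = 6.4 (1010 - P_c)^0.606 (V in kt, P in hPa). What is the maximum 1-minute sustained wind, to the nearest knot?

ΔP = 1010 − 983 = 27 mb.
27^0.606 ≈ 7.369.
V ≈ 6.4 × 7.369 ≈ 47.2 kt.

47 kt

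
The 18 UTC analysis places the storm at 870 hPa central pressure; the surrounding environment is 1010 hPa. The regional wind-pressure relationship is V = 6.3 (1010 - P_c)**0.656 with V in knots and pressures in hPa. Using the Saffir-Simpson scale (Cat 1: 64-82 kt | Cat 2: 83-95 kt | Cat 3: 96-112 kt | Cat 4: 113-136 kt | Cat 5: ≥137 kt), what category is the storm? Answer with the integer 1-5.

5

ΔP = 1010 − 870 = 140 hPa.
V ≈ 6.3 × 140^0.656 = 6.3 × 25.58 ≈ 161 kt.
161 kt falls in the Category 5 band.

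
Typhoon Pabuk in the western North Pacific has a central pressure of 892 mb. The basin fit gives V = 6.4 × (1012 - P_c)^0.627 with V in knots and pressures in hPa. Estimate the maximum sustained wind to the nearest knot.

129 kt

ΔP = 1012 − 892 = 120 mb.
120^0.627 ≈ 20.121.
V ≈ 6.4 × 20.121 ≈ 128.8 kt.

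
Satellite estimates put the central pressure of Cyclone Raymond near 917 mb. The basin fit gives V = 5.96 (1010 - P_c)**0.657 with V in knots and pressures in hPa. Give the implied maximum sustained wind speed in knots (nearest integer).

117 kt

ΔP = 1010 − 917 = 93 mb.
93^0.657 ≈ 19.647.
V ≈ 5.96 × 19.647 ≈ 117.1 kt.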